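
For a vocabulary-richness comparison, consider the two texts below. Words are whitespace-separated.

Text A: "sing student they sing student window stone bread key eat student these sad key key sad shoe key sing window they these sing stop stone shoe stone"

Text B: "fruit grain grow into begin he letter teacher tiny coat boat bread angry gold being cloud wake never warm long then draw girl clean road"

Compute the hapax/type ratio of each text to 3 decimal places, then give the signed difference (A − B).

-0.750

A: hapax=3, V=12, ratio=0.250
B: hapax=25, V=25, ratio=1.000
Difference = 0.250 − 1.000 = -0.750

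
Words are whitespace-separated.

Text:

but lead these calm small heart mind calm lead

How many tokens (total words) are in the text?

9

Tokens: but, lead, these, calm, small, heart, mind, calm, lead
N = 9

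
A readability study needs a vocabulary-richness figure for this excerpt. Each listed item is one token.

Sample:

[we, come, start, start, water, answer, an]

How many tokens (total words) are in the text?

7

Tokens: we, come, start, start, water, answer, an
N = 7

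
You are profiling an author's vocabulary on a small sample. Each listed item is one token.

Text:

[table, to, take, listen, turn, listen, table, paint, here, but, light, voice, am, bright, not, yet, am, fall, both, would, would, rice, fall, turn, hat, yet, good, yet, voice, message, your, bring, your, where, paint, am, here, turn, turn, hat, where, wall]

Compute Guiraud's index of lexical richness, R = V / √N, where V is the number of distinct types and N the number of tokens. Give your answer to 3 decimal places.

3.858

N = 42, V = 25.
√N = 6.480741
R = 25 / 6.480741 = 3.858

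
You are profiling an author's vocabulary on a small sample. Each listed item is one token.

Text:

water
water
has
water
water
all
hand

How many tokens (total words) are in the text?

7

Tokens: water, water, has, water, water, all, hand
N = 7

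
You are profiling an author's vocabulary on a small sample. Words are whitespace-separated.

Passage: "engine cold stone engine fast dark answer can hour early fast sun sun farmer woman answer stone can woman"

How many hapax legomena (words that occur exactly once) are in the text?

5

Frequencies: engine:2, stone:2, fast:2, answer:2, can:2, sun:2, woman:2, cold:1, dark:1, hour:1, early:1, farmer:1
Hapax (freq=1): cold, dark, early, farmer, hour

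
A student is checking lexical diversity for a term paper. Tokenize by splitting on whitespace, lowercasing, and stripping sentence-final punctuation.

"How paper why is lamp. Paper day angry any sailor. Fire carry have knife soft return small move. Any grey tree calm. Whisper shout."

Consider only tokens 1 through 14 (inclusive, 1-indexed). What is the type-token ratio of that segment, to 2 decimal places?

Segment tokens 1–14: how, paper, why, is, lamp, paper, day, angry, any, sailor, fire, carry, have, knife
Segment N = 14, segment V = 13.
TTR = 13 / 14 = 0.93

0.93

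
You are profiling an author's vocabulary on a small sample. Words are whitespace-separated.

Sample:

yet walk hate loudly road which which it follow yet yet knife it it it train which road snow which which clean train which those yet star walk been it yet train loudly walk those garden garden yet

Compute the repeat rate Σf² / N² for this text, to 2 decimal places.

0.10

Frequencies: yet:6, which:6, it:5, walk:3, train:3, loudly:2, road:2, those:2, garden:2, hate:1, follow:1, knife:1, snow:1, clean:1, star:1, been:1
Σf² = 138; N² = 1444
Repeat rate = 138 / 1444 = 0.10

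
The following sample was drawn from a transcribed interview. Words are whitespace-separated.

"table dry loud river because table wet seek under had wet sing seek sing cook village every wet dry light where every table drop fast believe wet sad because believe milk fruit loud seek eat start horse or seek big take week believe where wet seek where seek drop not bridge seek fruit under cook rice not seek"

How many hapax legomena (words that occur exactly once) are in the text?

Frequencies: seek:8, wet:5, table:3, where:3, believe:3, dry:2, loud:2, because:2, under:2, sing:2, cook:2, every:2, drop:2, fruit:2, not:2, river:1, had:1, village:1, light:1, fast:1, … (11 more, each freq 1)
Hapax (freq=1): big, bridge, eat, fast, had, horse, light, milk, or, rice, river, sad, start, take, village, week

16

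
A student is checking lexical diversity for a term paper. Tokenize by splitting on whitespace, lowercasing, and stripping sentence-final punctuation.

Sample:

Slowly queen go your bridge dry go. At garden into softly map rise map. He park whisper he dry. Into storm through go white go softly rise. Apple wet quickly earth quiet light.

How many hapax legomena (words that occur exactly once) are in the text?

17

Frequencies: go:4, dry:2, into:2, softly:2, map:2, rise:2, he:2, slowly:1, queen:1, your:1, bridge:1, at:1, garden:1, park:1, whisper:1, storm:1, through:1, white:1, apple:1, wet:1, … (4 more, each freq 1)
Hapax (freq=1): apple, at, bridge, earth, garden, light, park, queen, quickly, quiet, slowly, storm, through, wet, whisper, white, your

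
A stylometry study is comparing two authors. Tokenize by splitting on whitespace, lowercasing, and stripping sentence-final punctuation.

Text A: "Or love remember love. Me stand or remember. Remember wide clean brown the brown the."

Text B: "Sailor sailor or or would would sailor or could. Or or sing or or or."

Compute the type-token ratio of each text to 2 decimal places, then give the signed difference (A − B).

0.27

TTR(A) = 9/15 = 0.60
TTR(B) = 5/15 = 0.33
Difference = 0.60 − 0.33 = 0.27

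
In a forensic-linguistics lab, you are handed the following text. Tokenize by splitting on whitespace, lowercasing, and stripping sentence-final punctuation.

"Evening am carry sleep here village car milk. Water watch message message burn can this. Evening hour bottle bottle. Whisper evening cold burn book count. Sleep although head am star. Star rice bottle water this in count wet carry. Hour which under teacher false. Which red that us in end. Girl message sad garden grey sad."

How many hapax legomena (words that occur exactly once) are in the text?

23

Frequencies: evening:3, message:3, bottle:3, am:2, carry:2, sleep:2, water:2, burn:2, this:2, hour:2, count:2, star:2, in:2, which:2, sad:2, here:1, village:1, car:1, milk:1, watch:1, … (18 more, each freq 1)
Hapax (freq=1): although, book, can, car, cold, end, false, garden, girl, grey, head, here, milk, red, rice, teacher, that, under, us, village, watch, wet, whisper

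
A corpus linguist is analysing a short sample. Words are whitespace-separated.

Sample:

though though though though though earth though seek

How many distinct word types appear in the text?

3

Distinct types: {earth, seek, though}
V = 3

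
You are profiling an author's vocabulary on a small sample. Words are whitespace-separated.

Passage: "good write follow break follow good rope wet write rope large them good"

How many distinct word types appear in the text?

8

Distinct types: {break, follow, good, large, rope, them, wet, write}
V = 8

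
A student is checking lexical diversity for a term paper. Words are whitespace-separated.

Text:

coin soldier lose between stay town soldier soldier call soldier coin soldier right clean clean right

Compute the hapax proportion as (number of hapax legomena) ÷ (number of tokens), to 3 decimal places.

0.313

Frequencies: soldier:5, coin:2, right:2, clean:2, lose:1, between:1, stay:1, town:1, call:1
Hapax count = 5; token count = 16.
Ratio = 5 / 16 = 0.313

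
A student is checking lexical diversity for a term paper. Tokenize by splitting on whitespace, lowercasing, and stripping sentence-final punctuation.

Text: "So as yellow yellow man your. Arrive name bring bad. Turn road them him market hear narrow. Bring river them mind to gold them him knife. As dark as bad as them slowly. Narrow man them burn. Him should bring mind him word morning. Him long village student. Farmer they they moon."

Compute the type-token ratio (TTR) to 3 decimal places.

N = 52 tokens, V = 33 types.
TTR = V / N = 33 / 52 = 0.635

0.635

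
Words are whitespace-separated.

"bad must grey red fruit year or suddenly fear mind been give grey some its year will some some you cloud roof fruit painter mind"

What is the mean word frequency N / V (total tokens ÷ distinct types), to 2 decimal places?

N = 25 tokens, V = 19 types.
Mean frequency = N / V = 25 / 19 = 1.32

1.32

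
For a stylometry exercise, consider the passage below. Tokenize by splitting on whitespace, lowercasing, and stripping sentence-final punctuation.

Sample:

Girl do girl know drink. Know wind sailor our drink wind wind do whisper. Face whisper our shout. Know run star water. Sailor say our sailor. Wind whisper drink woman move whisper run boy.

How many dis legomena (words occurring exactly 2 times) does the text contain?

Frequencies: wind:4, whisper:4, know:3, drink:3, sailor:3, our:3, girl:2, do:2, run:2, face:1, shout:1, star:1, water:1, say:1, woman:1, move:1, boy:1
Words with frequency 2: do, girl, run

3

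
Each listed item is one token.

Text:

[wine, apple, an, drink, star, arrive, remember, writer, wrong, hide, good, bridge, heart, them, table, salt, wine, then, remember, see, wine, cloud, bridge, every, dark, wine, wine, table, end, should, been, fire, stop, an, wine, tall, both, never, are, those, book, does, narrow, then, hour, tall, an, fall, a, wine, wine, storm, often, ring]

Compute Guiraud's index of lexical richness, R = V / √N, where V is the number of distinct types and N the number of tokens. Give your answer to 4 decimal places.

5.4433

N = 54, V = 40.
√N = 7.348469
R = 40 / 7.348469 = 5.4433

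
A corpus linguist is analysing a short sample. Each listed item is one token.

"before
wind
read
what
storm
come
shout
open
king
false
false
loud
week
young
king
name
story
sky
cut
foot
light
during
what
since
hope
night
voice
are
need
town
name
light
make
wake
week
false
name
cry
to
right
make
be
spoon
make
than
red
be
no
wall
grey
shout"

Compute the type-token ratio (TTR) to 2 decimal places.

N = 51 tokens, V = 39 types.
TTR = V / N = 39 / 51 = 0.76

0.76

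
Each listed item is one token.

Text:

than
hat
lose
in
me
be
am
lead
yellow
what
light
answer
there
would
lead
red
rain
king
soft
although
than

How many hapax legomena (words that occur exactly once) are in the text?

Frequencies: than:2, lead:2, hat:1, lose:1, in:1, me:1, be:1, am:1, yellow:1, what:1, light:1, answer:1, there:1, would:1, red:1, rain:1, king:1, soft:1, although:1
Hapax (freq=1): although, am, answer, be, hat, in, king, light, lose, me, rain, red, soft, there, what, would, yellow

17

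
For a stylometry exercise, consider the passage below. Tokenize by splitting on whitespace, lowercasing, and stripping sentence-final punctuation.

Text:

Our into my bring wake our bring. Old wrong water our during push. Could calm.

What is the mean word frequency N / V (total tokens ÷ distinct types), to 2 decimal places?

N = 15 tokens, V = 12 types.
Mean frequency = N / V = 15 / 12 = 1.25

1.25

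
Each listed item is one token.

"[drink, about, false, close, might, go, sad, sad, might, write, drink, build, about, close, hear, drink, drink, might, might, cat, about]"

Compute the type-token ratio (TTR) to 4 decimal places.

0.5238

N = 21 tokens, V = 11 types.
TTR = V / N = 11 / 21 = 0.5238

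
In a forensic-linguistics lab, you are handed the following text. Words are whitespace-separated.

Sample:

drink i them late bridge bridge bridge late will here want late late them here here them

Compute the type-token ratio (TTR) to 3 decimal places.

N = 17 tokens, V = 8 types.
TTR = V / N = 8 / 17 = 0.471

0.471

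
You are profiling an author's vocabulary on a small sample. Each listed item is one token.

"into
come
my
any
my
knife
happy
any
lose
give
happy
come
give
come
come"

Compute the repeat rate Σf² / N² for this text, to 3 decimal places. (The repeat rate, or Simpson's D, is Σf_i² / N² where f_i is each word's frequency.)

0.156

Frequencies: come:4, my:2, any:2, happy:2, give:2, into:1, knife:1, lose:1
Σf² = 35; N² = 225
Repeat rate = 35 / 225 = 0.156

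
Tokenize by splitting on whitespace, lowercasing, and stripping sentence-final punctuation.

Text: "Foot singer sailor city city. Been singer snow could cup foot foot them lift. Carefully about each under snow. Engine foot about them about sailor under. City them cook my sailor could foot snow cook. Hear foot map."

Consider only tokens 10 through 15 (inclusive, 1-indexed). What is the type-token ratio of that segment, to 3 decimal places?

0.833

Segment tokens 10–15: cup, foot, foot, them, lift, carefully
Segment N = 6, segment V = 5.
TTR = 5 / 6 = 0.833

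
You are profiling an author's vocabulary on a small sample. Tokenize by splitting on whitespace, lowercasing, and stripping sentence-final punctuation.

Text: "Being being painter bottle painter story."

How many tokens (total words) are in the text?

Tokens: being, being, painter, bottle, painter, story
N = 6

6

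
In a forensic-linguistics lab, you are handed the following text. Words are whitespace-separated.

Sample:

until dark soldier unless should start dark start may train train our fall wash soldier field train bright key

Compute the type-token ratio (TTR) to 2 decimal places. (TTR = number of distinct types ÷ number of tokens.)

N = 19 tokens, V = 14 types.
TTR = V / N = 14 / 19 = 0.74

0.74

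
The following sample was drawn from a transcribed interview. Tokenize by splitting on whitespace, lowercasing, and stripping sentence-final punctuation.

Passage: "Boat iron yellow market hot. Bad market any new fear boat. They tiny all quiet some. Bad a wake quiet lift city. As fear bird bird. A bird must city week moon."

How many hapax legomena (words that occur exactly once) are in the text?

Frequencies: bird:3, boat:2, market:2, bad:2, fear:2, quiet:2, a:2, city:2, iron:1, yellow:1, hot:1, any:1, new:1, they:1, tiny:1, all:1, some:1, wake:1, lift:1, as:1, … (3 more, each freq 1)
Hapax (freq=1): all, any, as, hot, iron, lift, moon, must, new, some, they, tiny, wake, week, yellow

15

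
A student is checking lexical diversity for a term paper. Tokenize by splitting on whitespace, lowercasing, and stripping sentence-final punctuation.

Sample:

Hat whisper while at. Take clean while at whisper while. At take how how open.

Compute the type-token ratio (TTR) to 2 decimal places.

0.53

N = 15 tokens, V = 8 types.
TTR = V / N = 8 / 15 = 0.53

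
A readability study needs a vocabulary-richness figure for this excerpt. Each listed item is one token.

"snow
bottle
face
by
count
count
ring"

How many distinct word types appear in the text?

6

Distinct types: {bottle, by, count, face, ring, snow}
V = 6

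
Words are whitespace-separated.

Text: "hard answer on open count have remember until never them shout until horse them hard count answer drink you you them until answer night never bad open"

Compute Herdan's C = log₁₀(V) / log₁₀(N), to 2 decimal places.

N = 27, V = 16.
log₁₀(V) = 1.204120, log₁₀(N) = 1.431364
C = 1.204120 / 1.431364 = 0.84

0.84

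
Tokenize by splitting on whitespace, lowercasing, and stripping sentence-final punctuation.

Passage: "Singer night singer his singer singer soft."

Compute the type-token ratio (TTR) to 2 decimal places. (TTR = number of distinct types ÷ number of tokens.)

0.57

N = 7 tokens, V = 4 types.
TTR = V / N = 4 / 7 = 0.57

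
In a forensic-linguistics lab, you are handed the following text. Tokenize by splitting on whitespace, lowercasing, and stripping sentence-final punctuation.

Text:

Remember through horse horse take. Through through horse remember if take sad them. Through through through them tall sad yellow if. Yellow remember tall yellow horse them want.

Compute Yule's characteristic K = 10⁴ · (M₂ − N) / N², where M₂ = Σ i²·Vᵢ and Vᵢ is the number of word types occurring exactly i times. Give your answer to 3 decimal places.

867.347

Frequencies: through:6, horse:4, remember:3, them:3, yellow:3, take:2, if:2, sad:2, tall:2, want:1
N = 28. Frequency spectrum: V_1=1, V_2=4, V_3=3, V_4=1, V_6=1
M₂ = 1²·1 + 2²·4 + 3²·3 + 4²·1 + 6²·1 = 96
K = 10000 × (96 − 28) / 28² = 867.347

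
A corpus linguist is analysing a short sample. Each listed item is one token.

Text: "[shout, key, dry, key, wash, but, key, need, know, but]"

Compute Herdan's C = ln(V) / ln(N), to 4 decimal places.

0.8451

N = 10, V = 7.
ln(V) = 1.945910, ln(N) = 2.302585
C = 1.945910 / 2.302585 = 0.8451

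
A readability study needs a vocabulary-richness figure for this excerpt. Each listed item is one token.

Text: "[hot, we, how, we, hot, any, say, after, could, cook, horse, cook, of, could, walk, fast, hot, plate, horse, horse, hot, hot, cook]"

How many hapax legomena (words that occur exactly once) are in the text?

Frequencies: hot:5, cook:3, horse:3, we:2, could:2, how:1, any:1, say:1, after:1, of:1, walk:1, fast:1, plate:1
Hapax (freq=1): after, any, fast, how, of, plate, say, walk

8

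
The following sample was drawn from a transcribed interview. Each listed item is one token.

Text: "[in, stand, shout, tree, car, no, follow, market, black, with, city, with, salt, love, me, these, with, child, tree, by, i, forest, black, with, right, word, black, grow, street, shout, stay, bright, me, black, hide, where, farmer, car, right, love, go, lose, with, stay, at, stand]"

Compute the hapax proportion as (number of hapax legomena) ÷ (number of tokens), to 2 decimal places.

0.46

Frequencies: with:5, black:4, stand:2, shout:2, tree:2, car:2, love:2, me:2, right:2, stay:2, in:1, no:1, follow:1, market:1, city:1, salt:1, these:1, child:1, by:1, i:1, … (11 more, each freq 1)
Hapax count = 21; token count = 46.
Ratio = 21 / 46 = 0.46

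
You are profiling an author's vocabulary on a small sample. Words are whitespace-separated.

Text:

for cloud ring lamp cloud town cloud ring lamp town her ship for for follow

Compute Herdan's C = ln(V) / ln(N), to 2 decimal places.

0.77

N = 15, V = 8.
ln(V) = 2.079442, ln(N) = 2.708050
C = 2.079442 / 2.708050 = 0.77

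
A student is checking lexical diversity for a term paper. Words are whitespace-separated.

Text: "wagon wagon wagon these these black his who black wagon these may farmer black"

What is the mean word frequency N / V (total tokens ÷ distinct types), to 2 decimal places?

2.00

N = 14 tokens, V = 7 types.
Mean frequency = N / V = 14 / 7 = 2.00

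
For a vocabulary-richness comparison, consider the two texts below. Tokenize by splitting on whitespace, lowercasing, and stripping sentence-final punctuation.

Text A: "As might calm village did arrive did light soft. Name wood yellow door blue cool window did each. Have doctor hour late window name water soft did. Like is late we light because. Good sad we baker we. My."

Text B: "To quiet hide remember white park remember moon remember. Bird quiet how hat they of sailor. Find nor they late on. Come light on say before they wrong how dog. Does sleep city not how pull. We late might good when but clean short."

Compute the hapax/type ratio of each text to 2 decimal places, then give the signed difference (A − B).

A: hapax=22, V=29, ratio=0.76
B: hapax=29, V=35, ratio=0.83
Difference = 0.76 − 0.83 = -0.07

-0.07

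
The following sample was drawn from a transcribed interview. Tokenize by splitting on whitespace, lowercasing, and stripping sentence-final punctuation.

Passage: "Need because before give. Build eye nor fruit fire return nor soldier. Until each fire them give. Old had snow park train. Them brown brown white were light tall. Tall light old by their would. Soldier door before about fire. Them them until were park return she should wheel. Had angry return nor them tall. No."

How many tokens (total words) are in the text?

Tokens: need, because, before, give, build, eye, nor, fruit, fire, return, nor, soldier, until, each, fire, them, give, old, had, snow, park, train, them, brown, brown, white, were, light, tall, tall, light, old, by, their, would, soldier, door, before, about, fire, them, them, until, were, park, return, she, should, wheel, had, angry, return, nor, them, tall, no
N = 56

56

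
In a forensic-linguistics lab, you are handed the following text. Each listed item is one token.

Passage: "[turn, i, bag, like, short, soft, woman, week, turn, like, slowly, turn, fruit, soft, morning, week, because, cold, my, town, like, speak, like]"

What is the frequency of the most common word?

4

Frequencies: like:4, turn:3, soft:2, week:2, i:1, bag:1, short:1, woman:1, slowly:1, fruit:1, morning:1, because:1, cold:1, my:1, town:1, speak:1
Most common: 'like' with frequency 4.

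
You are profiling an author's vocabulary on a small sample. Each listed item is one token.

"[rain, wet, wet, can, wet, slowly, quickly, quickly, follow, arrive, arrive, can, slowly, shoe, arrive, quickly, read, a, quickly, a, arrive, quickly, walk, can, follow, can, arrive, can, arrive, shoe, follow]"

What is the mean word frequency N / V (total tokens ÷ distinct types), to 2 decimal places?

N = 31 tokens, V = 11 types.
Mean frequency = N / V = 31 / 11 = 2.82

2.82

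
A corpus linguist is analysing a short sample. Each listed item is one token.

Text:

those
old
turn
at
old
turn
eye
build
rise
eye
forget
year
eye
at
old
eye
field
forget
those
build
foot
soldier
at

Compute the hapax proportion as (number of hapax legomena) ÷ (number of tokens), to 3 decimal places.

Frequencies: eye:4, old:3, at:3, those:2, turn:2, build:2, forget:2, rise:1, year:1, field:1, foot:1, soldier:1
Hapax count = 5; token count = 23.
Ratio = 5 / 23 = 0.217

0.217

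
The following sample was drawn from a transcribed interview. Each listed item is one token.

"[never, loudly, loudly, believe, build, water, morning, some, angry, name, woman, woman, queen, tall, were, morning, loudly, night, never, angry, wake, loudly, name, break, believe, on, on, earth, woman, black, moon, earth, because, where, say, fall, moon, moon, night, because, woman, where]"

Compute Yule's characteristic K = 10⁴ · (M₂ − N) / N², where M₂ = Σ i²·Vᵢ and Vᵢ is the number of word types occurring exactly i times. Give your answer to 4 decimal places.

283.4467

Frequencies: loudly:4, woman:4, moon:3, never:2, believe:2, morning:2, angry:2, name:2, night:2, on:2, earth:2, because:2, where:2, build:1, water:1, some:1, queen:1, tall:1, were:1, wake:1, … (4 more, each freq 1)
N = 42. Frequency spectrum: V_1=11, V_2=10, V_3=1, V_4=2
M₂ = 1²·11 + 2²·10 + 3²·1 + 4²·2 = 92
K = 10000 × (92 − 42) / 42² = 283.4467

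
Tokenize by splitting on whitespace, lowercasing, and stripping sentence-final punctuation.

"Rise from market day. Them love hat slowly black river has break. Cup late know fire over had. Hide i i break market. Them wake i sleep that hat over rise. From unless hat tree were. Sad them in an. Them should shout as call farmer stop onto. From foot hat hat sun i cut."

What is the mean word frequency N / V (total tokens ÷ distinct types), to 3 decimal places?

N = 55 tokens, V = 39 types.
Mean frequency = N / V = 55 / 39 = 1.410

1.410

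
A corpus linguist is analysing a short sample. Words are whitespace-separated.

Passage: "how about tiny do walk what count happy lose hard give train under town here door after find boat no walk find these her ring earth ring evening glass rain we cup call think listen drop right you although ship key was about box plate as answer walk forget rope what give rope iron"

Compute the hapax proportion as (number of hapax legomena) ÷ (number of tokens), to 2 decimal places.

0.72

Frequencies: walk:3, about:2, what:2, give:2, find:2, ring:2, rope:2, how:1, tiny:1, do:1, count:1, happy:1, lose:1, hard:1, train:1, under:1, town:1, here:1, door:1, after:1, … (26 more, each freq 1)
Hapax count = 39; token count = 54.
Ratio = 39 / 54 = 0.72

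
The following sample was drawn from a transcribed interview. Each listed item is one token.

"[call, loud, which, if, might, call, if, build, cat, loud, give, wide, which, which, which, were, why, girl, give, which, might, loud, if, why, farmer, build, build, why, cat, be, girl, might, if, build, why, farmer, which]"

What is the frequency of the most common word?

Frequencies: which:6, if:4, build:4, why:4, loud:3, might:3, call:2, cat:2, give:2, girl:2, farmer:2, wide:1, were:1, be:1
Most common: 'which' with frequency 6.

6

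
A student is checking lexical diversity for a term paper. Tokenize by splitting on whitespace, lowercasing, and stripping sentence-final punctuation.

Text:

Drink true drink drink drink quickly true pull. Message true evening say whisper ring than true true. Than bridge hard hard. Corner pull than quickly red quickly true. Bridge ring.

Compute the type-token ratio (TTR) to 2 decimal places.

N = 30 tokens, V = 14 types.
TTR = V / N = 14 / 30 = 0.47

0.47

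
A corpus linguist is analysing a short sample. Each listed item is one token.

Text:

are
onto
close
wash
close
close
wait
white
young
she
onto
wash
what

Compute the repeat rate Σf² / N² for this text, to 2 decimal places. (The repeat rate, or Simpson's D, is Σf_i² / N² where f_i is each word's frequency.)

0.14

Frequencies: close:3, onto:2, wash:2, are:1, wait:1, white:1, young:1, she:1, what:1
Σf² = 23; N² = 169
Repeat rate = 23 / 169 = 0.14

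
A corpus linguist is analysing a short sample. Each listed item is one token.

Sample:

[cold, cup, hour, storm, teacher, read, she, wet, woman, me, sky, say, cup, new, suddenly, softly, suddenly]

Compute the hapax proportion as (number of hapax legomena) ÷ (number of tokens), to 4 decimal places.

Frequencies: cup:2, suddenly:2, cold:1, hour:1, storm:1, teacher:1, read:1, she:1, wet:1, woman:1, me:1, sky:1, say:1, new:1, softly:1
Hapax count = 13; token count = 17.
Ratio = 13 / 17 = 0.7647

0.7647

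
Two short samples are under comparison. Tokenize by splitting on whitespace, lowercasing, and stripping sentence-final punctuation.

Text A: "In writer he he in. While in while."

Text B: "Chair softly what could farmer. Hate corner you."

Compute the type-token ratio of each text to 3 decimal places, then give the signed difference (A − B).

TTR(A) = 4/8 = 0.500
TTR(B) = 8/8 = 1.000
Difference = 0.500 − 1.000 = -0.500

-0.500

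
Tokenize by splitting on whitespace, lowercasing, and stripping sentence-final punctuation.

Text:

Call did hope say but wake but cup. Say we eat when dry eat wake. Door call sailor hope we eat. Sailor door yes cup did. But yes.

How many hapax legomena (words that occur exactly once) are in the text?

2

Frequencies: but:3, eat:3, call:2, did:2, hope:2, say:2, wake:2, cup:2, we:2, door:2, sailor:2, yes:2, when:1, dry:1
Hapax (freq=1): dry, when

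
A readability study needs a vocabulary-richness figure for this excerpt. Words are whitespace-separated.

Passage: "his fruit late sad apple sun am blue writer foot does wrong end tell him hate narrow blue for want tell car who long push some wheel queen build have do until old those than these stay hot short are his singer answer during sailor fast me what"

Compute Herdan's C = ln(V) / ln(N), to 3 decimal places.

0.983

N = 48, V = 45.
ln(V) = 3.806662, ln(N) = 3.871201
C = 3.806662 / 3.871201 = 0.983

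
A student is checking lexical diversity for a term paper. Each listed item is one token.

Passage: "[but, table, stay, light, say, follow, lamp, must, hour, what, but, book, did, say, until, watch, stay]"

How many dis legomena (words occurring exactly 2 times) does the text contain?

Frequencies: but:2, stay:2, say:2, table:1, light:1, follow:1, lamp:1, must:1, hour:1, what:1, book:1, did:1, until:1, watch:1
Words with frequency 2: but, say, stay

3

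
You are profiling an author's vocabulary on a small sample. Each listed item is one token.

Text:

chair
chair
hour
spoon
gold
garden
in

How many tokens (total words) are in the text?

7

Tokens: chair, chair, hour, spoon, gold, garden, in
N = 7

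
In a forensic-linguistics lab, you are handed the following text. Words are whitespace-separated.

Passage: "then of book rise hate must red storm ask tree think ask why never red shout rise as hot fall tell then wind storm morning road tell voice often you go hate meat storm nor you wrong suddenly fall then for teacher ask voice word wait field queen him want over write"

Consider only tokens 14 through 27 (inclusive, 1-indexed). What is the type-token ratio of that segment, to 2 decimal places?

0.93

Segment tokens 14–27: never, red, shout, rise, as, hot, fall, tell, then, wind, storm, morning, road, tell
Segment N = 14, segment V = 13.
TTR = 13 / 14 = 0.93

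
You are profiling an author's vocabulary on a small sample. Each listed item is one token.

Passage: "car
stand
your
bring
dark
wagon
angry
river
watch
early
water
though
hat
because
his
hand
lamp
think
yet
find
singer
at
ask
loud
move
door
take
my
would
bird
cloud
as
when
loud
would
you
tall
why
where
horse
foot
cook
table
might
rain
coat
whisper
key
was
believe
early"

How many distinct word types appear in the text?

48

Distinct types: {angry, as, ask, at, because, believe, bird, bring, car, cloud, coat, cook, dark, door, early, find, foot, hand, hat, his, horse, key, lamp, loud, might, move, my, rain, river, singer, stand, table, take, tall, think, though, wagon, was, watch, water, when, where, whisper, why, would, yet, you, your}
V = 48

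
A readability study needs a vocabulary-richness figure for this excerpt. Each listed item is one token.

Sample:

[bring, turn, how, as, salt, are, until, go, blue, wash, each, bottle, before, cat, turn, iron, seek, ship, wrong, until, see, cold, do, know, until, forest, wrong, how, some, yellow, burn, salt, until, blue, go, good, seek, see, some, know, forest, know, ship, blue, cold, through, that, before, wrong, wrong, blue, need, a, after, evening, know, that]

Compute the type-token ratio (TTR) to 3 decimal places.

0.579

N = 57 tokens, V = 33 types.
TTR = V / N = 33 / 57 = 0.579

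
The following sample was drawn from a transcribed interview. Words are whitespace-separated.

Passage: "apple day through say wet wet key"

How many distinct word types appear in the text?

Distinct types: {apple, day, key, say, through, wet}
V = 6

6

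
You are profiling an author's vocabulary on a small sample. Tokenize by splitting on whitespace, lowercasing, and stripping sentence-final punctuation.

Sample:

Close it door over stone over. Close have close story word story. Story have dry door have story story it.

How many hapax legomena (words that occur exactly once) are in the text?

Frequencies: story:5, close:3, have:3, it:2, door:2, over:2, stone:1, word:1, dry:1
Hapax (freq=1): dry, stone, word

3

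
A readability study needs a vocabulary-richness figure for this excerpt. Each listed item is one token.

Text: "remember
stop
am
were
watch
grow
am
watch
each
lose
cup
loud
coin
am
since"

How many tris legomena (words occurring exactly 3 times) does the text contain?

Frequencies: am:3, watch:2, remember:1, stop:1, were:1, grow:1, each:1, lose:1, cup:1, loud:1, coin:1, since:1
Words with frequency 3: am

1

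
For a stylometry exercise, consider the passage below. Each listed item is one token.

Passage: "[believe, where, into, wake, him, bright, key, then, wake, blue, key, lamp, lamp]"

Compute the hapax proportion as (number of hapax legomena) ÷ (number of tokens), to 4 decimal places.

0.5385

Frequencies: wake:2, key:2, lamp:2, believe:1, where:1, into:1, him:1, bright:1, then:1, blue:1
Hapax count = 7; token count = 13.
Ratio = 7 / 13 = 0.5385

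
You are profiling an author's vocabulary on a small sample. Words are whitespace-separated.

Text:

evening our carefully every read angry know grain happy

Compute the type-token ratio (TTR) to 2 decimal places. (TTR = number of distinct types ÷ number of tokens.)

N = 9 tokens, V = 9 types.
TTR = V / N = 9 / 9 = 1.00

1.00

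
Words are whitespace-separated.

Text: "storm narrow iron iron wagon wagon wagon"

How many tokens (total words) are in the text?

Tokens: storm, narrow, iron, iron, wagon, wagon, wagon
N = 7

7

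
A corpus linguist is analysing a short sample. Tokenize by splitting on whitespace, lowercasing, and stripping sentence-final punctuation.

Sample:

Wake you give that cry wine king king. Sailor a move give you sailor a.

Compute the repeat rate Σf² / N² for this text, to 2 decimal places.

Frequencies: you:2, give:2, king:2, sailor:2, a:2, wake:1, that:1, cry:1, wine:1, move:1
Σf² = 25; N² = 225
Repeat rate = 25 / 225 = 0.11

0.11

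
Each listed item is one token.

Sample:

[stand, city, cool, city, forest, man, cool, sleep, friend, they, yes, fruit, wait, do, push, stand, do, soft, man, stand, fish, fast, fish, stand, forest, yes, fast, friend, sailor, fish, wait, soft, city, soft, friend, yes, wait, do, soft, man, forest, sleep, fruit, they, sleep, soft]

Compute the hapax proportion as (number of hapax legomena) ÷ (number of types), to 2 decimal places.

0.12

Frequencies: soft:5, stand:4, city:3, forest:3, man:3, sleep:3, friend:3, yes:3, wait:3, do:3, fish:3, cool:2, they:2, fruit:2, fast:2, push:1, sailor:1
Hapax count = 2; type count = 17.
Ratio = 2 / 17 = 0.12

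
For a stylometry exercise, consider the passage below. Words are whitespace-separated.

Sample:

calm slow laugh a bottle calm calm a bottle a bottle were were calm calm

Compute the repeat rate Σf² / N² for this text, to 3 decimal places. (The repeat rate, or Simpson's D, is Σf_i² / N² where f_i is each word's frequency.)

Frequencies: calm:5, a:3, bottle:3, were:2, slow:1, laugh:1
Σf² = 49; N² = 225
Repeat rate = 49 / 225 = 0.218

0.218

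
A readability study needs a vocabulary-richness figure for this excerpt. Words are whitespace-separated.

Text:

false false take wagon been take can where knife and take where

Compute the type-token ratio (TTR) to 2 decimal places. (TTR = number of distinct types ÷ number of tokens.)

0.67

N = 12 tokens, V = 8 types.
TTR = V / N = 8 / 12 = 0.67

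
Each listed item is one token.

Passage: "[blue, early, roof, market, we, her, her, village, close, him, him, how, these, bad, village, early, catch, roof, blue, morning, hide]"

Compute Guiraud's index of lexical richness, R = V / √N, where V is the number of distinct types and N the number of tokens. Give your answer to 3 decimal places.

3.273

N = 21, V = 15.
√N = 4.582576
R = 15 / 4.582576 = 3.273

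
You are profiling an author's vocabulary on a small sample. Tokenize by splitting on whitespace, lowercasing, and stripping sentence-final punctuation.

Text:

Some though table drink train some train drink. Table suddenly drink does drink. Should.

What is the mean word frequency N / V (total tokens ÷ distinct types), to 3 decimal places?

N = 14 tokens, V = 8 types.
Mean frequency = N / V = 14 / 8 = 1.750

1.750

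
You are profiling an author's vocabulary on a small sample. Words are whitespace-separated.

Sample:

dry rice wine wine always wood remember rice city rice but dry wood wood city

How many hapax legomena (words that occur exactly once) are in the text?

Frequencies: rice:3, wood:3, dry:2, wine:2, city:2, always:1, remember:1, but:1
Hapax (freq=1): always, but, remember

3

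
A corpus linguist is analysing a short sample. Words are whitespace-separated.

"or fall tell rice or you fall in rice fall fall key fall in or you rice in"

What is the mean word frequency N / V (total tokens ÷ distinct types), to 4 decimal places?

2.5714

N = 18 tokens, V = 7 types.
Mean frequency = N / V = 18 / 7 = 2.5714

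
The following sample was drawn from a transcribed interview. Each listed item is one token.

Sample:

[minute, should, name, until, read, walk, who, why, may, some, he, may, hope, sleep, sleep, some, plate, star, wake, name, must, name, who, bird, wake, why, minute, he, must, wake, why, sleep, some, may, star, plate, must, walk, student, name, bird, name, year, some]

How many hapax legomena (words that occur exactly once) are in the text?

6

Frequencies: name:5, some:4, why:3, may:3, sleep:3, wake:3, must:3, minute:2, walk:2, who:2, he:2, plate:2, star:2, bird:2, should:1, until:1, read:1, hope:1, student:1, year:1
Hapax (freq=1): hope, read, should, student, until, year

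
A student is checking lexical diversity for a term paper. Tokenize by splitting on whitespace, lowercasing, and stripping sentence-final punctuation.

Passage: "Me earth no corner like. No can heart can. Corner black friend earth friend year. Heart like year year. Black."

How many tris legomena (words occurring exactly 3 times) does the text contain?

Frequencies: year:3, earth:2, no:2, corner:2, like:2, can:2, heart:2, black:2, friend:2, me:1
Words with frequency 3: year

1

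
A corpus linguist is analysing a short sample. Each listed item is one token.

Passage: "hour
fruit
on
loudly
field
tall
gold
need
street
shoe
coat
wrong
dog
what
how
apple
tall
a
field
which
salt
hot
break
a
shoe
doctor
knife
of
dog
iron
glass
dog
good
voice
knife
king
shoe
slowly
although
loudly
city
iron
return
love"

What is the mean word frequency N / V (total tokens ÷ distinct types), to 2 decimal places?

1.29

N = 44 tokens, V = 34 types.
Mean frequency = N / V = 44 / 34 = 1.29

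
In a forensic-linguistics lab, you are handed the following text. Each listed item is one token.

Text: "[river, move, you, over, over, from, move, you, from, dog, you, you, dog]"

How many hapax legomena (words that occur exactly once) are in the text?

1

Frequencies: you:4, move:2, over:2, from:2, dog:2, river:1
Hapax (freq=1): river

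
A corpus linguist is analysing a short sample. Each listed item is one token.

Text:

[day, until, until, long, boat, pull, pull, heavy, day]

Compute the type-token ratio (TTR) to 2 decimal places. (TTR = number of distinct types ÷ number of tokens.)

N = 9 tokens, V = 6 types.
TTR = V / N = 6 / 9 = 0.67

0.67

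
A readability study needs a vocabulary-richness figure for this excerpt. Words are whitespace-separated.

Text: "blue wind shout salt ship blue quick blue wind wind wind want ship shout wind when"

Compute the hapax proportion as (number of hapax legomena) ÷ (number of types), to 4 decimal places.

0.5000

Frequencies: wind:5, blue:3, shout:2, ship:2, salt:1, quick:1, want:1, when:1
Hapax count = 4; type count = 8.
Ratio = 4 / 8 = 0.5000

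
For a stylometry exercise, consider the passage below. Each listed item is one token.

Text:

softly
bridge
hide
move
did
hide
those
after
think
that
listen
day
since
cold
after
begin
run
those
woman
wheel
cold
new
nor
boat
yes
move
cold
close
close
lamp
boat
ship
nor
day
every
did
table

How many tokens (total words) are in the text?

37

Tokens: softly, bridge, hide, move, did, hide, those, after, think, that, listen, day, since, cold, after, begin, run, those, woman, wheel, cold, new, nor, boat, yes, move, cold, close, close, lamp, boat, ship, nor, day, every, did, table
N = 37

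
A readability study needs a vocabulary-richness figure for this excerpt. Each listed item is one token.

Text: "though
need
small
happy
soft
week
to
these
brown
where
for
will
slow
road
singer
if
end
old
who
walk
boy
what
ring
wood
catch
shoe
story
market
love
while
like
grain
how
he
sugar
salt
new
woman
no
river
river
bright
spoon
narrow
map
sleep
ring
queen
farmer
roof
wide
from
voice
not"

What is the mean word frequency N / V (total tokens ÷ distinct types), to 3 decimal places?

1.038

N = 54 tokens, V = 52 types.
Mean frequency = N / V = 54 / 52 = 1.038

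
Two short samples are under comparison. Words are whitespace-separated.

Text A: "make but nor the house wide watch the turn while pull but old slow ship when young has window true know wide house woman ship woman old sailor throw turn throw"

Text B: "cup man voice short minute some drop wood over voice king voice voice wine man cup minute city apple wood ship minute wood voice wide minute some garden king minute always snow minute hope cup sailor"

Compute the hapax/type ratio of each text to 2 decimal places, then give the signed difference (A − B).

A: hapax=13, V=22, ratio=0.59
B: hapax=13, V=20, ratio=0.65
Difference = 0.59 − 0.65 = -0.06

-0.06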